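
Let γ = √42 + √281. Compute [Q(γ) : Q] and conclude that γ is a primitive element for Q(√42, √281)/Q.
[Q(γ) : Q] = 4 (equivalently, Q(γ) = Q(√42, √281))

Obviously Q(γ) ⊆ Q(√42, √281), and [Q(√42, √281):Q] = 4 (since 42, 281 are distinct squarefree integers > 1 with 11802 not a perfect square). To show equality we compute the minimal polynomial of γ. From γ = √42 + √281: γ^2 = 42 + 2√(11802) + 281 = 323 + 2√(11802), so γ^2 - 323 = 2√(11802); squaring, (γ^2 - 323)^2 = 4·11802, i.e. γ^4 - 646γ^2 + 104329 - 47208 = 0, i.e. γ^4 - 646γ^2 + 57121 = 0. So γ is a root of x^4 - 646x^2 + 57121. This polynomial is irreducible over Q: it has no rational root (each ±√42 ± √281 is irrational), and any factorization into two quadratics over Q would force √(11802) ∈ Q (pairing opposite roots) or √42, √281 ∈ Q (other pairings), all impossible. Hence [Q(γ):Q] = 4 = [Q(√42, √281):Q], so Q(γ) = Q(√42, √281).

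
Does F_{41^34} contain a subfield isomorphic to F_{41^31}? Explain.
No: F_{41^31} is not a subfield of F_{41^34}

F_{p^m} embeds in F_{p^n} iff m | n. Here 31 ∤ 34 (since 34 = 1·31 + 3 with remainder 3 ≠ 0), so F_{41^31} is not a subfield of F_{41^34}. Equivalently: if it were, the tower law would give 31 = [F_{41^31}:F_41] dividing [F_{41^34}:F_41] = 34, contradiction.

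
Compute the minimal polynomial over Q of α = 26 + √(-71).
m_α(x) = x^2 - 52x + 747

From α - 26 = √(-71), squaring gives (α - 26)^2 = -71, i.e. α^2 - 52α + 676 = -71, so α^2 - 52α + 747 = 0. The discriminant of x^2 - 52x + 747 is (-52)^2 - 4·(747) = 2704 - 2988 = -284, and 4·(-71) is not a perfect square in Q since -71 is squarefree and ≠ 1. Hence x^2 - 52x + 747 is irreducible over Q and is the minimal polynomial of α.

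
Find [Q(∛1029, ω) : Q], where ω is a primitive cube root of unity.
[Q(∛1029, ω) : Q] = 6

[Q(∛1029):Q] = 3 (min poly x^3 - 1029, irreducible since 1029 is not a perfect cube). [Q(ω):Q] = 2 (min poly x^2 + x + 1). Since Q(∛1029) ⊂ R and ω ∉ R, we have ω ∉ Q(∛1029), so x^2 + x + 1 remains irreducible over Q(∛1029) and [Q(∛1029, ω) : Q(∛1029)] = 2. By the tower law, [Q(∛1029, ω) : Q] = 3 · 2 = 6. (In fact Q(∛1029, ω) is the splitting field of x^3 - 1029 over Q.)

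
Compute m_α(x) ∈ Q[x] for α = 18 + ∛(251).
m_α(x) = x^3 - 54x^2 + 972x - 6083

Set β = α - 18 = ∛(251), so β^3 = 251. Then (α - 18)^3 - 251 = 0, i.e. α is a root of g(x) = (x - 18)^3 - 251 = x^3 - 54x^2 + 972x - 6083. Since g(x) = h(x - 18) where h(x) = x^3 - 251, and h is irreducible over Q (because 251 is not a perfect cube, so h has no rational root, and a monic cubic with no rational root is irreducible), g is also irreducible (irreducibility is preserved under the substitution x → x - 18). Hence m_α(x) = x^3 - 54x^2 + 972x - 6083.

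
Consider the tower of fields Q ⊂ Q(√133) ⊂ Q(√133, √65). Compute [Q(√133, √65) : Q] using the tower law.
[Q(√133, √65) : Q] = 4

[Q(√133):Q] = 2 (min poly x^2 - 133, irreducible since 133 is squarefree > 1). For the top step, suppose √65 ∈ Q(√133), say √65 = c + d√133 with c, d ∈ Q. Squaring: 65 = c^2 + 133d^2 + 2cd√133. Since √133 ∉ Q this forces 2cd = 0. If d = 0 then √65 = c ∈ Q, contradicting 65 squarefree > 1. If c = 0 then 65 = 133d^2, so 133·65 = (133d)^2 is a perfect square in Q — but 133·65 = 8645 is not a perfect square (since 133 and 65 are distinct squarefree integers). Contradiction. Hence √65 ∉ Q(√133), so x^2 - 65 stays irreducible over Q(√133) and [Q(√133, √65) : Q(√133)] = 2. By the tower law, [Q(√133, √65) : Q] = 2 · 2 = 4.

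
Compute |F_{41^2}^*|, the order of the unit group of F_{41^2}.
|F_{41^2}^*| = 1680

F_{41^2} has 41^2 = 1681 elements; its multiplicative group consists of all nonzero elements, so |F_{41^2}^*| = 1681 - 1 = 1680. (It is cyclic since any finite subgroup of the multiplicative group of a field is cyclic.)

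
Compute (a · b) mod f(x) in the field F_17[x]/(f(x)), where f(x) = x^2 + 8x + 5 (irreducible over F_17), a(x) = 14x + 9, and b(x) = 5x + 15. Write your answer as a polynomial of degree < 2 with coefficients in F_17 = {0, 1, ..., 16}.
a · b ≡ x + 6 (mod f(x))

Multiply in F_17[x]: a(x)·b(x) = (14x + 9)·(5x + 15) = 2x^2 + 16. This has degree ≥ 2, so divide by f(x) over F_17: 2x^2 + 16 = (2)·(x^2 + 8x + 5) + (x + 6). Hence a·b ≡ x + 6 (mod f). (F_17[x]/(f) is a field with 17^2 = 289 elements since f is irreducible of degree 2.)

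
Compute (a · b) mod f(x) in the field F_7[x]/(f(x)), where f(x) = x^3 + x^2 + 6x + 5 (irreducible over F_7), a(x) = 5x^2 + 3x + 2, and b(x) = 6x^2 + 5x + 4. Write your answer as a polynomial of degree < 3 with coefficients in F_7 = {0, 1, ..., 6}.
a · b ≡ x^2 + 4x + 6 (mod f(x))

Multiply in F_7[x]: a(x)·b(x) = (5x^2 + 3x + 2)·(6x^2 + 5x + 4) = 2x^4 + x^3 + 5x^2 + x + 1. This has degree ≥ 3, so divide by f(x) over F_7: 2x^4 + x^3 + 5x^2 + x + 1 = (2x + 6)·(x^3 + x^2 + 6x + 5) + (x^2 + 4x + 6). Hence a·b ≡ x^2 + 4x + 6 (mod f). (F_7[x]/(f) is a field with 7^3 = 343 elements since f is irreducible of degree 3.)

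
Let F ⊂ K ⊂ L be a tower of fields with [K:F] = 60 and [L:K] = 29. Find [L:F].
[L:F] = 1740

The tower law says that for any tower of field extensions F ⊂ K ⊂ L with finite degrees, [L:F] = [L:K] · [K:F]. Here this gives [L:F] = 29 · 60 = 1740.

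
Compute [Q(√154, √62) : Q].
[Q(√154, √62) : Q] = 4

[Q(√154):Q] = 2 (min poly x^2 - 154, irreducible since 154 is squarefree > 1). For the top step, suppose √62 ∈ Q(√154), say √62 = c + d√154 with c, d ∈ Q. Squaring: 62 = c^2 + 154d^2 + 2cd√154. Since √154 ∉ Q this forces 2cd = 0. If d = 0 then √62 = c ∈ Q, contradicting 62 squarefree > 1. If c = 0 then 62 = 154d^2, so 154·62 = (154d)^2 is a perfect square in Q — but 154·62 = 9548 is not a perfect square (since 154 and 62 are distinct squarefree integers). Contradiction. Hence √62 ∉ Q(√154), so x^2 - 62 stays irreducible over Q(√154) and [Q(√154, √62) : Q(√154)] = 2. By the tower law, [Q(√154, √62) : Q] = 2 · 2 = 4.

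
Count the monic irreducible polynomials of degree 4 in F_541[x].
There are 21415468770 monic irreducible polynomials of degree 4 over F_541

Each element of F_{541^4} that lies in no proper subfield is a root of exactly one monic irreducible of degree 4 over F_541, and each such polynomial has 4 distinct roots in F_{541^4}. By Möbius inversion the count is N_541(4) = (1/4) Σ_{d|4} μ(4/d) · 541^d = (1/4)(μ(4)·541^1 + μ(2)·541^2 + μ(1)·541^4) = 85661875080/4 = 21415468770.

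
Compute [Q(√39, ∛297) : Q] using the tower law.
[Q(√39, ∛297) : Q] = 6

Let L = Q(√39, ∛297). Since Q(√39) ⊂ L and [Q(√39):Q] = 2, the tower law gives 2 | [L:Q]. Likewise Q(∛297) ⊂ L with [Q(∛297):Q] = 3 (because 297 is not a perfect cube), so 3 | [L:Q]. As gcd(2,3) = 1, [L:Q] is divisible by 6. Conversely L is generated over Q by √39 and ∛297, so [L:Q] ≤ 2·3 = 6. Therefore [Q(√39, ∛297) : Q] = 6.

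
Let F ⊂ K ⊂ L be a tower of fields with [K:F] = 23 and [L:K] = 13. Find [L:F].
[L:F] = 299

The tower law says that for any tower of field extensions F ⊂ K ⊂ L with finite degrees, [L:F] = [L:K] · [K:F]. Here this gives [L:F] = 13 · 23 = 299.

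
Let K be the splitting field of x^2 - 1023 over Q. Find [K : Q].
[K : Q] = 2

f(x) = x^2 - 1023 factors as (x - √1023)(x + √1023). The splitting field is K = Q(√1023). Since 1023 is squarefree and > 1, it is not a perfect square, so x^2 - 1023 is irreducible over Q and [Q(√1023) : Q] = 2. Hence [K : Q] = 2.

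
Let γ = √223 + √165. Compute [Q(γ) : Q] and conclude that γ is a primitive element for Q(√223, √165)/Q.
[Q(γ) : Q] = 4 (equivalently, Q(γ) = Q(√223, √165))

Obviously Q(γ) ⊆ Q(√223, √165), and [Q(√223, √165):Q] = 4 (since 223, 165 are distinct squarefree integers > 1 with 36795 not a perfect square). To show equality we compute the minimal polynomial of γ. From γ = √223 + √165: γ^2 = 223 + 2√(36795) + 165 = 388 + 2√(36795), so γ^2 - 388 = 2√(36795); squaring, (γ^2 - 388)^2 = 4·36795, i.e. γ^4 - 776γ^2 + 150544 - 147180 = 0, i.e. γ^4 - 776γ^2 + 3364 = 0. So γ is a root of x^4 - 776x^2 + 3364. This polynomial is irreducible over Q: it has no rational root (each ±√223 ± √165 is irrational), and any factorization into two quadratics over Q would force √(36795) ∈ Q (pairing opposite roots) or √223, √165 ∈ Q (other pairings), all impossible. Hence [Q(γ):Q] = 4 = [Q(√223, √165):Q], so Q(γ) = Q(√223, √165).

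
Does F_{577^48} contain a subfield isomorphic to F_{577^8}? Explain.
Yes: F_{577^8} is a subfield of F_{577^48}

F_{p^m} embeds in F_{p^n} iff m | n (since F_{p^n} is the splitting field of x^(p^n) - x, and F_{p^m} ⊂ F_{p^n} forces p^n to be a power of p^m, i.e. m | n; conversely if m | n then every root of x^(p^m) - x is a root of x^(p^n) - x). Here 8 | 48 (since 48 = 6·8), so F_{577^8} is a subfield of F_{577^48}, and [F_{577^48} : F_{577^8}] = 48/8 = 6.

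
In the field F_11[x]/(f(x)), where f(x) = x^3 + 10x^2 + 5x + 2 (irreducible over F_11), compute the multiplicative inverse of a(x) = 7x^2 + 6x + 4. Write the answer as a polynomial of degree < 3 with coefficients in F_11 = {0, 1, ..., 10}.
a(x)^(-1) ≡ 4x^2 + 10x + 9 (mod f(x))

Since f is irreducible over F_11, F_11[x]/(f) is a field and a(x) ≠ 0 has an inverse. Apply the extended Euclidean algorithm to f(x) and a(x) in F_11[x]: f(x) = (8x + 4)·a(x) + (4x + 8);  a(x) = (10x + 9)·(4x + 8) + (9). The last nonzero remainder is the constant 9 = gcd(f, a) in F_11. Back-substituting through the division chain expresses 9 = s(x)·a(x) + t(x)·f(x) with s(x) ≡ 3x^2 + 2x + 4 (mod f), so (3x^2 + 2x + 4)·a(x) ≡ 9 (mod f). Multiplying by 9^(-1) ≡ 5 in F_11 gives a(x)^(-1) ≡ 5·(3x^2 + 2x + 4) ≡ 4x^2 + 10x + 9 (mod f). Check: (7x^2 + 6x + 4)·(4x^2 + 10x + 9) = 6x^4 + 6x^3 + 7x^2 + 6x + 3 ≡ 1 (mod x^3 + 10x^2 + 5x + 2).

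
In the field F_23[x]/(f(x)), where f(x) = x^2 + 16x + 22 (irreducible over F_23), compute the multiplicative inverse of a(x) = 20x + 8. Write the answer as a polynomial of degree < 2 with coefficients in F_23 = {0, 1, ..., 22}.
a(x)^(-1) ≡ 13x + 5 (mod f(x))

Since f is irreducible over F_23, F_23[x]/(f) is a field and a(x) ≠ 0 has an inverse. Apply the extended Euclidean algorithm to f(x) and a(x) in F_23[x]: f(x) = (15x + 4)·a(x) + (13). The last nonzero remainder is the constant 13 = gcd(f, a) in F_23. Back-substituting through the division chain expresses 13 = s(x)·a(x) + t(x)·f(x) with s(x) ≡ 8x + 19 (mod f), so (8x + 19)·a(x) ≡ 13 (mod f). Multiplying by 13^(-1) ≡ 16 in F_23 gives a(x)^(-1) ≡ 16·(8x + 19) ≡ 13x + 5 (mod f). Check: (20x + 8)·(13x + 5) = 7x^2 + 20x + 17 ≡ 1 (mod x^2 + 16x + 22).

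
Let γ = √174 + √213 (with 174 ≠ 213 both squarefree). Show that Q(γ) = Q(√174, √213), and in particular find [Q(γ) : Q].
[Q(γ) : Q] = 4 (equivalently, Q(γ) = Q(√174, √213))

Obviously Q(γ) ⊆ Q(√174, √213), and [Q(√174, √213):Q] = 4 (since 174, 213 are distinct squarefree integers > 1 with 37062 not a perfect square). To show equality we compute the minimal polynomial of γ. From γ = √174 + √213: γ^2 = 174 + 2√(37062) + 213 = 387 + 2√(37062), so γ^2 - 387 = 2√(37062); squaring, (γ^2 - 387)^2 = 4·37062, i.e. γ^4 - 774γ^2 + 149769 - 148248 = 0, i.e. γ^4 - 774γ^2 + 1521 = 0. So γ is a root of x^4 - 774x^2 + 1521. This polynomial is irreducible over Q: it has no rational root (each ±√174 ± √213 is irrational), and any factorization into two quadratics over Q would force √(37062) ∈ Q (pairing opposite roots) or √174, √213 ∈ Q (other pairings), all impossible. Hence [Q(γ):Q] = 4 = [Q(√174, √213):Q], so Q(γ) = Q(√174, √213).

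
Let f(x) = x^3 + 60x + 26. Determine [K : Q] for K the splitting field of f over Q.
[K : Q] = 6

By the rational root test, any rational root of the monic integer polynomial f(x) = x^3 + 60x + 26 must be an integer dividing the constant term 26, i.e. one of ±{1, 2, 13, 26}. Evaluating: f(1) = 87, f(-1) = -35, f(2) = 154, f(-2) = -102, f(13) = 3003, f(-13) = -2951, f(26) = 19162, f(-26) = -19110; none is 0, so f has no rational root and is therefore irreducible over Q (a cubic with no linear factor over a field is irreducible). For an irreducible cubic, the Galois group is A_3 or S_3 according as the discriminant disc(f) = -4a^3 - 27b^2 = -4·(60)^3 - 27·(26)^2 = -882252 is or is not a square in Q. Here disc(f) = -882252 is not a perfect square in Q, so the Galois group of f over Q is not contained in A_3 and must be all of S_3. The splitting field has degree |S_3| = 6 over Q, so [K : Q] = 6.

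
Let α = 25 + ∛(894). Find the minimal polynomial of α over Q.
m_α(x) = x^3 - 75x^2 + 1875x - 16519

Set β = α - 25 = ∛(894), so β^3 = 894. Then (α - 25)^3 - 894 = 0, i.e. α is a root of g(x) = (x - 25)^3 - 894 = x^3 - 75x^2 + 1875x - 16519. Since g(x) = h(x - 25) where h(x) = x^3 - 894, and h is irreducible over Q (because 894 is not a perfect cube, so h has no rational root, and a monic cubic with no rational root is irreducible), g is also irreducible (irreducibility is preserved under the substitution x → x - 25). Hence m_α(x) = x^3 - 75x^2 + 1875x - 16519.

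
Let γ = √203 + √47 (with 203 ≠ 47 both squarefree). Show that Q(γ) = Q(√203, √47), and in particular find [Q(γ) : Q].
[Q(γ) : Q] = 4 (equivalently, Q(γ) = Q(√203, √47))

Obviously Q(γ) ⊆ Q(√203, √47), and [Q(√203, √47):Q] = 4 (since 203, 47 are distinct squarefree integers > 1 with 9541 not a perfect square). To show equality we compute the minimal polynomial of γ. From γ = √203 + √47: γ^2 = 203 + 2√(9541) + 47 = 250 + 2√(9541), so γ^2 - 250 = 2√(9541); squaring, (γ^2 - 250)^2 = 4·9541, i.e. γ^4 - 500γ^2 + 62500 - 38164 = 0, i.e. γ^4 - 500γ^2 + 24336 = 0. So γ is a root of x^4 - 500x^2 + 24336. This polynomial is irreducible over Q: it has no rational root (each ±√203 ± √47 is irrational), and any factorization into two quadratics over Q would force √(9541) ∈ Q (pairing opposite roots) or √203, √47 ∈ Q (other pairings), all impossible. Hence [Q(γ):Q] = 4 = [Q(√203, √47):Q], so Q(γ) = Q(√203, √47).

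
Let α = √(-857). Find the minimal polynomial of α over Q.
m_α(x) = x^2 + 857

α satisfies α^2 + 857 = 0, so x^2 + 857 annihilates α. Since d = -857 is squarefree and ≠ 1, it is not a perfect square in Q, so x^2 + 857 has no rational root and is therefore irreducible over Q (a degree-2 polynomial over a field is irreducible iff it has no root). Hence m_α(x) = x^2 + 857.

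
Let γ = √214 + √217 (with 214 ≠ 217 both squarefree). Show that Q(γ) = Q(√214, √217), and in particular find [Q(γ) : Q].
[Q(γ) : Q] = 4 (equivalently, Q(γ) = Q(√214, √217))

Obviously Q(γ) ⊆ Q(√214, √217), and [Q(√214, √217):Q] = 4 (since 214, 217 are distinct squarefree integers > 1 with 46438 not a perfect square). To show equality we compute the minimal polynomial of γ. From γ = √214 + √217: γ^2 = 214 + 2√(46438) + 217 = 431 + 2√(46438), so γ^2 - 431 = 2√(46438); squaring, (γ^2 - 431)^2 = 4·46438, i.e. γ^4 - 862γ^2 + 185761 - 185752 = 0, i.e. γ^4 - 862γ^2 + 9 = 0. So γ is a root of x^4 - 862x^2 + 9. This polynomial is irreducible over Q: it has no rational root (each ±√214 ± √217 is irrational), and any factorization into two quadratics over Q would force √(46438) ∈ Q (pairing opposite roots) or √214, √217 ∈ Q (other pairings), all impossible. Hence [Q(γ):Q] = 4 = [Q(√214, √217):Q], so Q(γ) = Q(√214, √217).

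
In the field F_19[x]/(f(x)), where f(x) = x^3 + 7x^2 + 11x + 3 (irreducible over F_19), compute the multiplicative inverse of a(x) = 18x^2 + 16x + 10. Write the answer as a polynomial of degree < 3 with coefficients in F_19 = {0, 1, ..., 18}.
a(x)^(-1) ≡ 13x^2 + 12x + 14 (mod f(x))

Since f is irreducible over F_19, F_19[x]/(f) is a field and a(x) ≠ 0 has an inverse. Apply the extended Euclidean algorithm to f(x) and a(x) in F_19[x]: f(x) = (18x + 15)·a(x) + (9x + 5);  a(x) = (2x + 7)·(9x + 5) + (13). The last nonzero remainder is the constant 13 = gcd(f, a) in F_19. Back-substituting through the division chain expresses 13 = s(x)·a(x) + t(x)·f(x) with s(x) ≡ 17x^2 + 4x + 11 (mod f), so (17x^2 + 4x + 11)·a(x) ≡ 13 (mod f). Multiplying by 13^(-1) ≡ 3 in F_19 gives a(x)^(-1) ≡ 3·(17x^2 + 4x + 11) ≡ 13x^2 + 12x + 14 (mod f). Check: (18x^2 + 16x + 10)·(13x^2 + 12x + 14) = 6x^4 + 6x^3 + 4x^2 + 2x + 7 ≡ 1 (mod x^3 + 7x^2 + 11x + 3).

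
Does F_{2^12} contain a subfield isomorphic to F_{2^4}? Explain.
Yes: F_{2^4} is a subfield of F_{2^12}

F_{p^m} embeds in F_{p^n} iff m | n (since F_{p^n} is the splitting field of x^(p^n) - x, and F_{p^m} ⊂ F_{p^n} forces p^n to be a power of p^m, i.e. m | n; conversely if m | n then every root of x^(p^m) - x is a root of x^(p^n) - x). Here 4 | 12 (since 12 = 3·4), so F_{2^4} is a subfield of F_{2^12}, and [F_{2^12} : F_{2^4}] = 12/4 = 3.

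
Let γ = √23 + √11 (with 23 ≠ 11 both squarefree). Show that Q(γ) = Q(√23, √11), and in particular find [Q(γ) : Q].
[Q(γ) : Q] = 4 (equivalently, Q(γ) = Q(√23, √11))

Obviously Q(γ) ⊆ Q(√23, √11), and [Q(√23, √11):Q] = 4 (since 23, 11 are distinct squarefree integers > 1 with 253 not a perfect square). To show equality we compute the minimal polynomial of γ. From γ = √23 + √11: γ^2 = 23 + 2√(253) + 11 = 34 + 2√(253), so γ^2 - 34 = 2√(253); squaring, (γ^2 - 34)^2 = 4·253, i.e. γ^4 - 68γ^2 + 1156 - 1012 = 0, i.e. γ^4 - 68γ^2 + 144 = 0. So γ is a root of x^4 - 68x^2 + 144. This polynomial is irreducible over Q: it has no rational root (each ±√23 ± √11 is irrational), and any factorization into two quadratics over Q would force √(253) ∈ Q (pairing opposite roots) or √23, √11 ∈ Q (other pairings), all impossible. Hence [Q(γ):Q] = 4 = [Q(√23, √11):Q], so Q(γ) = Q(√23, √11).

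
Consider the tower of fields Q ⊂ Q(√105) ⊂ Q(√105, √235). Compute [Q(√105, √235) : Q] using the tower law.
[Q(√105, √235) : Q] = 4

[Q(√105):Q] = 2 (min poly x^2 - 105, irreducible since 105 is squarefree > 1). For the top step, suppose √235 ∈ Q(√105), say √235 = c + d√105 with c, d ∈ Q. Squaring: 235 = c^2 + 105d^2 + 2cd√105. Since √105 ∉ Q this forces 2cd = 0. If d = 0 then √235 = c ∈ Q, contradicting 235 squarefree > 1. If c = 0 then 235 = 105d^2, so 105·235 = (105d)^2 is a perfect square in Q — but 105·235 = 24675 is not a perfect square (since 105 and 235 are distinct squarefree integers). Contradiction. Hence √235 ∉ Q(√105), so x^2 - 235 stays irreducible over Q(√105) and [Q(√105, √235) : Q(√105)] = 2. By the tower law, [Q(√105, √235) : Q] = 2 · 2 = 4.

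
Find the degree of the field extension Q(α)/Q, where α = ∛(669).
[Q(α):Q] = 3

The minimal polynomial of α is x^3 - 669, irreducible over Q since 669 is not a perfect cube (so x^3 - 669 has no rational root). Hence [Q(α):Q] = deg(m_α) = 3.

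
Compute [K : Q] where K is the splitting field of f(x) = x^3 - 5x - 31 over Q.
[K : Q] = 6

By the rational root test, any rational root of the monic integer polynomial f(x) = x^3 - 5x - 31 must be an integer dividing the constant term -31, i.e. one of ±{1, 31}. Evaluating: f(1) = -35, f(-1) = -27, f(31) = 29605, f(-31) = -29667; none is 0, so f has no rational root and is therefore irreducible over Q (a cubic with no linear factor over a field is irreducible). For an irreducible cubic, the Galois group is A_3 or S_3 according as the discriminant disc(f) = -4a^3 - 27b^2 = -4·(-5)^3 - 27·(-31)^2 = -25447 is or is not a square in Q. Here disc(f) = -25447 is not a perfect square in Q, so the Galois group of f over Q is not contained in A_3 and must be all of S_3. The splitting field has degree |S_3| = 6 over Q, so [K : Q] = 6.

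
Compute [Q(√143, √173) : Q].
[Q(√143, √173) : Q] = 4

[Q(√143):Q] = 2 (min poly x^2 - 143, irreducible since 143 is squarefree > 1). For the top step, suppose √173 ∈ Q(√143), say √173 = c + d√143 with c, d ∈ Q. Squaring: 173 = c^2 + 143d^2 + 2cd√143. Since √143 ∉ Q this forces 2cd = 0. If d = 0 then √173 = c ∈ Q, contradicting 173 squarefree > 1. If c = 0 then 173 = 143d^2, so 143·173 = (143d)^2 is a perfect square in Q — but 143·173 = 24739 is not a perfect square (since 143 and 173 are distinct squarefree integers). Contradiction. Hence √173 ∉ Q(√143), so x^2 - 173 stays irreducible over Q(√143) and [Q(√143, √173) : Q(√143)] = 2. By the tower law, [Q(√143, √173) : Q] = 2 · 2 = 4.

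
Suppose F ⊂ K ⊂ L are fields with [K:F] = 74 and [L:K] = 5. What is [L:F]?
[L:F] = 370

The tower law says that for any tower of field extensions F ⊂ K ⊂ L with finite degrees, [L:F] = [L:K] · [K:F]. Here this gives [L:F] = 5 · 74 = 370.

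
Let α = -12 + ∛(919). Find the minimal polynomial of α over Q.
m_α(x) = x^3 + 36x^2 + 432x + 809

Set β = α + 12 = ∛(919), so β^3 = 919. Then (α + 12)^3 - 919 = 0, i.e. α is a root of g(x) = (x + 12)^3 - 919 = x^3 + 36x^2 + 432x + 809. Since g(x) = h(x + 12) where h(x) = x^3 - 919, and h is irreducible over Q (because 919 is not a perfect cube, so h has no rational root, and a monic cubic with no rational root is irreducible), g is also irreducible (irreducibility is preserved under the substitution x → x + 12). Hence m_α(x) = x^3 + 36x^2 + 432x + 809.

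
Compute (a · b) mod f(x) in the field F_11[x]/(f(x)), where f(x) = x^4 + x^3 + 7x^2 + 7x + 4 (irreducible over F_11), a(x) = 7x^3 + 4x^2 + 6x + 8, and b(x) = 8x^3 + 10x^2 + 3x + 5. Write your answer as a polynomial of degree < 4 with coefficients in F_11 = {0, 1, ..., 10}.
a · b ≡ 6x^3 + 5x^2 + 6x + 3 (mod f(x))

Multiply in F_11[x]: a(x)·b(x) = (7x^3 + 4x^2 + 6x + 8)·(8x^3 + 10x^2 + 3x + 5) = x^6 + 3x^5 + 10x^4 + 6x^3 + 8x^2 + 10x + 7. This has degree ≥ 4, so divide by f(x) over F_11: x^6 + 3x^5 + 10x^4 + 6x^3 + 8x^2 + 10x + 7 = (x^2 + 2x + 1)·(x^4 + x^3 + 7x^2 + 7x + 4) + (6x^3 + 5x^2 + 6x + 3). Hence a·b ≡ 6x^3 + 5x^2 + 6x + 3 (mod f). (F_11[x]/(f) is a field with 11^4 = 14641 elements since f is irreducible of degree 4.)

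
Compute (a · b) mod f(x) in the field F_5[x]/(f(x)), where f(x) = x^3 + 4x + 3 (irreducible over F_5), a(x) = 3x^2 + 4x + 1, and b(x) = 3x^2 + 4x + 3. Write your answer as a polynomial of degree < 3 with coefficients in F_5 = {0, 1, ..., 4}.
a · b ≡ 2x^2 + 3x + 1 (mod f(x))

Multiply in F_5[x]: a(x)·b(x) = (3x^2 + 4x + 1)·(3x^2 + 4x + 3) = 4x^4 + 4x^3 + 3x^2 + x + 3. This has degree ≥ 3, so divide by f(x) over F_5: 4x^4 + 4x^3 + 3x^2 + x + 3 = (4x + 4)·(x^3 + 4x + 3) + (2x^2 + 3x + 1). Hence a·b ≡ 2x^2 + 3x + 1 (mod f). (F_5[x]/(f) is a field with 5^3 = 125 elements since f is irreducible of degree 3.)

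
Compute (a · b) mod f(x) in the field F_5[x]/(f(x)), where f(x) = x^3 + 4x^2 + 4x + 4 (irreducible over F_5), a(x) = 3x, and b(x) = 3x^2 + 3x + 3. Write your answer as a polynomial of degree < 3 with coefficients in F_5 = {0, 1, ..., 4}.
a · b ≡ 3x^2 + 3x + 4 (mod f(x))

Multiply in F_5[x]: a(x)·b(x) = (3x)·(3x^2 + 3x + 3) = 4x^3 + 4x^2 + 4x. This has degree ≥ 3, so divide by f(x) over F_5: 4x^3 + 4x^2 + 4x = (4)·(x^3 + 4x^2 + 4x + 4) + (3x^2 + 3x + 4). Hence a·b ≡ 3x^2 + 3x + 4 (mod f). (F_5[x]/(f) is a field with 5^3 = 125 elements since f is irreducible of degree 3.)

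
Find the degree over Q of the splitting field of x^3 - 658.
[K : Q] = 6

The roots of x^3 - 658 are ∛658, ω∛658, ω^2∛658 where ω = e^(2πi/3) is a primitive cube root of unity, so K = Q(∛658, ω). Now [Q(∛658):Q] = 3 (since 658 is not a perfect cube, x^3 - 658 is irreducible) and [Q(ω):Q] = 2. Both 2 and 3 divide [K:Q], and [K:Q] ≤ 3·2 = 6, so [K:Q] = 6. (Equivalently: Q(∛658) ⊂ R but ω ∉ R, so [K : Q(∛658)] = 2.)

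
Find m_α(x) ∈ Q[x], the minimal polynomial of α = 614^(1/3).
m_α(x) = x^3 - 614

α satisfies α^3 = 614, so x^3 - 614 annihilates α. By the rational root test, a rational root p/q (in lowest terms) of x^3 - 614 would satisfy p^3 = 614 q^3, forcing q = 1 and p^3 = 614; but 614 is not a perfect cube, contradiction. A monic cubic over Q with no rational root is irreducible (any nontrivial factorization would include a linear factor). Hence x^3 - 614 is the minimal polynomial of α, and in particular [Q(α):Q] = 3.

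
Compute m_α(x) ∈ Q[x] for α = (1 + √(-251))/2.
m_α(x) = x^2 - x + 63

From 2α - 1 = √(-251), squaring gives (2α - 1)^2 = -251, i.e. 4α^2 - 4α + 1 = -251, so α^2 - α + (1 + 251)/4 = 0. Since -251 ≡ 1 (mod 4), (1 + 251)/4 = 63 ∈ Z. The polynomial x^2 - x + 63 has discriminant 1 - 4·(63) = -251, which is not a perfect square in Q (d = -251 is squarefree and ≠ 1), so x^2 - x + 63 is irreducible over Q. It is the minimal polynomial of α.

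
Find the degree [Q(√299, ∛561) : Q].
[Q(√299, ∛561) : Q] = 6

Let L = Q(√299, ∛561). Since Q(√299) ⊂ L and [Q(√299):Q] = 2, the tower law gives 2 | [L:Q]. Likewise Q(∛561) ⊂ L with [Q(∛561):Q] = 3 (because 561 is not a perfect cube), so 3 | [L:Q]. As gcd(2,3) = 1, [L:Q] is divisible by 6. Conversely L is generated over Q by √299 and ∛561, so [L:Q] ≤ 2·3 = 6. Therefore [Q(√299, ∛561) : Q] = 6.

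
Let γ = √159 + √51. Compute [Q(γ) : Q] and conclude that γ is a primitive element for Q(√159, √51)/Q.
[Q(γ) : Q] = 4 (equivalently, Q(γ) = Q(√159, √51))

Obviously Q(γ) ⊆ Q(√159, √51), and [Q(√159, √51):Q] = 4 (since 159, 51 are distinct squarefree integers > 1 with 8109 not a perfect square). To show equality we compute the minimal polynomial of γ. From γ = √159 + √51: γ^2 = 159 + 2√(8109) + 51 = 210 + 2√(8109), so γ^2 - 210 = 2√(8109); squaring, (γ^2 - 210)^2 = 4·8109, i.e. γ^4 - 420γ^2 + 44100 - 32436 = 0, i.e. γ^4 - 420γ^2 + 11664 = 0. So γ is a root of x^4 - 420x^2 + 11664. This polynomial is irreducible over Q: it has no rational root (each ±√159 ± √51 is irrational), and any factorization into two quadratics over Q would force √(8109) ∈ Q (pairing opposite roots) or √159, √51 ∈ Q (other pairings), all impossible. Hence [Q(γ):Q] = 4 = [Q(√159, √51):Q], so Q(γ) = Q(√159, √51).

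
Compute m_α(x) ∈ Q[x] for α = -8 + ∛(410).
m_α(x) = x^3 + 24x^2 + 192x + 102

Set β = α + 8 = ∛(410), so β^3 = 410. Then (α + 8)^3 - 410 = 0, i.e. α is a root of g(x) = (x + 8)^3 - 410 = x^3 + 24x^2 + 192x + 102. Since g(x) = h(x + 8) where h(x) = x^3 - 410, and h is irreducible over Q (because 410 is not a perfect cube, so h has no rational root, and a monic cubic with no rational root is irreducible), g is also irreducible (irreducibility is preserved under the substitution x → x + 8). Hence m_α(x) = x^3 + 24x^2 + 192x + 102.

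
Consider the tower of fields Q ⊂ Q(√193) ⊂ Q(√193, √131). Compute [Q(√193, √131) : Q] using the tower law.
[Q(√193, √131) : Q] = 4

[Q(√193):Q] = 2 (min poly x^2 - 193, irreducible since 193 is squarefree > 1). For the top step, suppose √131 ∈ Q(√193), say √131 = c + d√193 with c, d ∈ Q. Squaring: 131 = c^2 + 193d^2 + 2cd√193. Since √193 ∉ Q this forces 2cd = 0. If d = 0 then √131 = c ∈ Q, contradicting 131 squarefree > 1. If c = 0 then 131 = 193d^2, so 193·131 = (193d)^2 is a perfect square in Q — but 193·131 = 25283 is not a perfect square (since 193 and 131 are distinct squarefree integers). Contradiction. Hence √131 ∉ Q(√193), so x^2 - 131 stays irreducible over Q(√193) and [Q(√193, √131) : Q(√193)] = 2. By the tower law, [Q(√193, √131) : Q] = 2 · 2 = 4.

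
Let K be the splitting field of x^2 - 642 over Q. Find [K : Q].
[K : Q] = 2

f(x) = x^2 - 642 factors as (x - √642)(x + √642). The splitting field is K = Q(√642). Since 642 is squarefree and > 1, it is not a perfect square, so x^2 - 642 is irreducible over Q and [Q(√642) : Q] = 2. Hence [K : Q] = 2.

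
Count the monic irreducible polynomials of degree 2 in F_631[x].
There are 198765 monic irreducible polynomials of degree 2 over F_631

Each element of F_{631^2} that lies in no proper subfield is a root of exactly one monic irreducible of degree 2 over F_631, and each such polynomial has 2 distinct roots in F_{631^2}. By Möbius inversion the count is N_631(2) = (1/2) Σ_{d|2} μ(2/d) · 631^d = (1/2)(μ(2)·631^1 + μ(1)·631^2) = 397530/2 = 198765.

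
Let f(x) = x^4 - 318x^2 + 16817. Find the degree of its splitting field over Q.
[K : Q] = 4

Solving the quadratic in x^2: x^2 = (318 ± √(318^2 - 4·16817))/2 = (318 ± √33856)/2 = (318 ± 184)/2, giving x^2 = 251 or x^2 = 67. So f(x) = (x^2 - 251)(x^2 - 67) and the roots of f are ±√251, ±√67. Hence the splitting field is K = Q(√251, √67). Since 251 and 67 are distinct squarefree integers > 1, their product 16817 is not a perfect square, so √67 ∉ Q(√251). By the tower law [K:Q] = [Q(√251,√67):Q(√251)] · [Q(√251):Q] = 2 · 2 = 4.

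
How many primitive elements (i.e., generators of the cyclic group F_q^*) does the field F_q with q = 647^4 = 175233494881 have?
There are φ(175233494880) = 40609382400 primitive elements

F_q^* is cyclic of order q - 1 = 175233494880. A cyclic group of order m has exactly φ(m) generators. Here m = 175233494880 = 2^5 · 3^4 · 5 · 17 · 19 · 41 · 1021, so the number of primitive elements is φ(175233494880) = 40609382400.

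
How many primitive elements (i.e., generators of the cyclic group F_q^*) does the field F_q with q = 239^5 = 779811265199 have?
There are φ(779811265198) = 314545720320 primitive elements

F_q^* is cyclic of order q - 1 = 779811265198. A cyclic group of order m has exactly φ(m) generators. Here m = 779811265198 = 2 · 7 · 17 · 3276517921, so the number of primitive elements is φ(779811265198) = 314545720320.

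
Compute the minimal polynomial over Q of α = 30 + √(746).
m_α(x) = x^2 - 60x + 154

From α - 30 = √(746), squaring gives (α - 30)^2 = 746, i.e. α^2 - 60α + 900 = 746, so α^2 - 60α + 154 = 0. The discriminant of x^2 - 60x + 154 is (-60)^2 - 4·(154) = 3600 - 616 = 2984, and 4·(746) is not a perfect square in Q since 746 is squarefree and ≠ 1. Hence x^2 - 60x + 154 is irreducible over Q and is the minimal polynomial of α.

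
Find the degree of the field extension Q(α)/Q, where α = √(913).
[Q(α):Q] = 2

[Q(α):Q] equals the degree of the minimal polynomial of α. Here α^2 = 913 and x^2 - 913 is irreducible (d = 913 is squarefree, ≠ 1, hence not a square), so deg(m_α) = 2. Thus [Q(α):Q] = 2.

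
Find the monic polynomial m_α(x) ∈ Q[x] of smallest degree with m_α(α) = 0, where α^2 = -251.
m_α(x) = x^2 + 251

α satisfies α^2 + 251 = 0, so x^2 + 251 annihilates α. Since d = -251 is squarefree and ≠ 1, it is not a perfect square in Q, so x^2 + 251 has no rational root and is therefore irreducible over Q (a degree-2 polynomial over a field is irreducible iff it has no root). Hence m_α(x) = x^2 + 251.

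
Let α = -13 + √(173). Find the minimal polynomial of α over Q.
m_α(x) = x^2 + 26x - 4

From α + 13 = √(173), squaring gives (α + 13)^2 = 173, i.e. α^2 + 26α + 169 = 173, so α^2 + 26α - 4 = 0. The discriminant of x^2 + 26x - 4 is (26)^2 - 4·(-4) = 676 + 16 = 692, and 4·(173) is not a perfect square in Q since 173 is squarefree and ≠ 1. Hence x^2 + 26x - 4 is irreducible over Q and is the minimal polynomial of α.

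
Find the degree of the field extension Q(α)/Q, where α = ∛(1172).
[Q(α):Q] = 3

The minimal polynomial of α is x^3 - 1172, irreducible over Q since 1172 is not a perfect cube (so x^3 - 1172 has no rational root). Hence [Q(α):Q] = deg(m_α) = 3.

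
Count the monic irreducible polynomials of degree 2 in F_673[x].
There are 226128 monic irreducible polynomials of degree 2 over F_673

Each element of F_{673^2} that lies in no proper subfield is a root of exactly one monic irreducible of degree 2 over F_673, and each such polynomial has 2 distinct roots in F_{673^2}. By Möbius inversion the count is N_673(2) = (1/2) Σ_{d|2} μ(2/d) · 673^d = (1/2)(μ(2)·673^1 + μ(1)·673^2) = 452256/2 = 226128.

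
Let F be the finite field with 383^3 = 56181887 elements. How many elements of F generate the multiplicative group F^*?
There are φ(56181886) = 27943680 primitive elements

F_q^* is cyclic of order q - 1 = 56181886. A cyclic group of order m has exactly φ(m) generators. Here m = 56181886 = 2 · 191 · 147073, so the number of primitive elements is φ(56181886) = 27943680.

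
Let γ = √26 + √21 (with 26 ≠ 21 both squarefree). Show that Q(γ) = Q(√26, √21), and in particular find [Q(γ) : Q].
[Q(γ) : Q] = 4 (equivalently, Q(γ) = Q(√26, √21))

Obviously Q(γ) ⊆ Q(√26, √21), and [Q(√26, √21):Q] = 4 (since 26, 21 are distinct squarefree integers > 1 with 546 not a perfect square). To show equality we compute the minimal polynomial of γ. From γ = √26 + √21: γ^2 = 26 + 2√(546) + 21 = 47 + 2√(546), so γ^2 - 47 = 2√(546); squaring, (γ^2 - 47)^2 = 4·546, i.e. γ^4 - 94γ^2 + 2209 - 2184 = 0, i.e. γ^4 - 94γ^2 + 25 = 0. So γ is a root of x^4 - 94x^2 + 25. This polynomial is irreducible over Q: it has no rational root (each ±√26 ± √21 is irrational), and any factorization into two quadratics over Q would force √(546) ∈ Q (pairing opposite roots) or √26, √21 ∈ Q (other pairings), all impossible. Hence [Q(γ):Q] = 4 = [Q(√26, √21):Q], so Q(γ) = Q(√26, √21).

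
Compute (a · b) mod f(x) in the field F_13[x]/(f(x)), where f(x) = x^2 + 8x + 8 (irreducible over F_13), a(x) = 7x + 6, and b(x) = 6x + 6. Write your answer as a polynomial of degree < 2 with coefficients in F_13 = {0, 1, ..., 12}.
a · b ≡ 2x + 12 (mod f(x))

Multiply in F_13[x]: a(x)·b(x) = (7x + 6)·(6x + 6) = 3x^2 + 10. This has degree ≥ 2, so divide by f(x) over F_13: 3x^2 + 10 = (3)·(x^2 + 8x + 8) + (2x + 12). Hence a·b ≡ 2x + 12 (mod f). (F_13[x]/(f) is a field with 13^2 = 169 elements since f is irreducible of degree 2.)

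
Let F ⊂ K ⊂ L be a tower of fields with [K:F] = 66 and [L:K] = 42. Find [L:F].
[L:F] = 2772

The tower law says that for any tower of field extensions F ⊂ K ⊂ L with finite degrees, [L:F] = [L:K] · [K:F]. Here this gives [L:F] = 42 · 66 = 2772.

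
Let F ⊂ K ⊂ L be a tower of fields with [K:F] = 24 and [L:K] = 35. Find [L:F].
[L:F] = 840

The tower law says that for any tower of field extensions F ⊂ K ⊂ L with finite degrees, [L:F] = [L:K] · [K:F]. Here this gives [L:F] = 35 · 24 = 840.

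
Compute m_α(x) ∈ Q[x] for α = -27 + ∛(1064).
m_α(x) = x^3 + 81x^2 + 2187x + 18619

Set β = α + 27 = ∛(1064), so β^3 = 1064. Then (α + 27)^3 - 1064 = 0, i.e. α is a root of g(x) = (x + 27)^3 - 1064 = x^3 + 81x^2 + 2187x + 18619. Since g(x) = h(x + 27) where h(x) = x^3 - 1064, and h is irreducible over Q (because 1064 is not a perfect cube, so h has no rational root, and a monic cubic with no rational root is irreducible), g is also irreducible (irreducibility is preserved under the substitution x → x + 27). Hence m_α(x) = x^3 + 81x^2 + 2187x + 18619.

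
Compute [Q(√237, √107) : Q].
[Q(√237, √107) : Q] = 4

[Q(√237):Q] = 2 (min poly x^2 - 237, irreducible since 237 is squarefree > 1). For the top step, suppose √107 ∈ Q(√237), say √107 = c + d√237 with c, d ∈ Q. Squaring: 107 = c^2 + 237d^2 + 2cd√237. Since √237 ∉ Q this forces 2cd = 0. If d = 0 then √107 = c ∈ Q, contradicting 107 squarefree > 1. If c = 0 then 107 = 237d^2, so 237·107 = (237d)^2 is a perfect square in Q — but 237·107 = 25359 is not a perfect square (since 237 and 107 are distinct squarefree integers). Contradiction. Hence √107 ∉ Q(√237), so x^2 - 107 stays irreducible over Q(√237) and [Q(√237, √107) : Q(√237)] = 2. By the tower law, [Q(√237, √107) : Q] = 2 · 2 = 4.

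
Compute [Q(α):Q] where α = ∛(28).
[Q(α):Q] = 3

The minimal polynomial of α is x^3 - 28, irreducible over Q since 28 is not a perfect cube (so x^3 - 28 has no rational root). Hence [Q(α):Q] = deg(m_α) = 3.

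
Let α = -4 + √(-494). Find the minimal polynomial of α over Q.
m_α(x) = x^2 + 8x + 510

From α + 4 = √(-494), squaring gives (α + 4)^2 = -494, i.e. α^2 + 8α + 16 = -494, so α^2 + 8α + 510 = 0. The discriminant of x^2 + 8x + 510 is (8)^2 - 4·(510) = 64 - 2040 = -1976, and 4·(-494) is not a perfect square in Q since -494 is squarefree and ≠ 1. Hence x^2 + 8x + 510 is irreducible over Q and is the minimal polynomial of α.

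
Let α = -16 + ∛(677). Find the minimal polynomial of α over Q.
m_α(x) = x^3 + 48x^2 + 768x + 3419

Set β = α + 16 = ∛(677), so β^3 = 677. Then (α + 16)^3 - 677 = 0, i.e. α is a root of g(x) = (x + 16)^3 - 677 = x^3 + 48x^2 + 768x + 3419. Since g(x) = h(x + 16) where h(x) = x^3 - 677, and h is irreducible over Q (because 677 is not a perfect cube, so h has no rational root, and a monic cubic with no rational root is irreducible), g is also irreducible (irreducibility is preserved under the substitution x → x + 16). Hence m_α(x) = x^3 + 48x^2 + 768x + 3419.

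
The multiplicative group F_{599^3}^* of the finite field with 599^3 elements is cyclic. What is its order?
|F_{599^3}^*| = 214921798

F_{599^3} has 599^3 = 214921799 elements; its multiplicative group consists of all nonzero elements, so |F_{599^3}^*| = 214921799 - 1 = 214921798. (It is cyclic since any finite subgroup of the multiplicative group of a field is cyclic.)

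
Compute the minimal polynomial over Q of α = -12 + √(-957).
m_α(x) = x^2 + 24x + 1101

From α + 12 = √(-957), squaring gives (α + 12)^2 = -957, i.e. α^2 + 24α + 144 = -957, so α^2 + 24α + 1101 = 0. The discriminant of x^2 + 24x + 1101 is (24)^2 - 4·(1101) = 576 - 4404 = -3828, and 4·(-957) is not a perfect square in Q since -957 is squarefree and ≠ 1. Hence x^2 + 24x + 1101 is irreducible over Q and is the minimal polynomial of α.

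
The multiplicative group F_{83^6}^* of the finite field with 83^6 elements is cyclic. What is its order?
|F_{83^6}^*| = 326940373368

F_{83^6} has 83^6 = 326940373369 elements; its multiplicative group consists of all nonzero elements, so |F_{83^6}^*| = 326940373369 - 1 = 326940373368. (It is cyclic since any finite subgroup of the multiplicative group of a field is cyclic.)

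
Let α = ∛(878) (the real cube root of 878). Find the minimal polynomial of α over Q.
m_α(x) = x^3 - 878

α satisfies α^3 = 878, so x^3 - 878 annihilates α. By the rational root test, a rational root p/q (in lowest terms) of x^3 - 878 would satisfy p^3 = 878 q^3, forcing q = 1 and p^3 = 878; but 878 is not a perfect cube, contradiction. A monic cubic over Q with no rational root is irreducible (any nontrivial factorization would include a linear factor). Hence x^3 - 878 is the minimal polynomial of α, and in particular [Q(α):Q] = 3.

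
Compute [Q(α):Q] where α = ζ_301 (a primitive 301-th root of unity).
[Q(α):Q] = 252

The minimal polynomial of ζ_301 over Q is the 301-th cyclotomic polynomial Φ_301(x), which is irreducible over Q and has degree φ(301) = 252. Hence [Q(α):Q] = φ(301) = 252.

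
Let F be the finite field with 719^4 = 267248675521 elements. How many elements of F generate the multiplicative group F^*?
There are φ(267248675520) = 69712601088 primitive elements

F_q^* is cyclic of order q - 1 = 267248675520. A cyclic group of order m has exactly φ(m) generators. Here m = 267248675520 = 2^6 · 3^2 · 5 · 53 · 359 · 4877, so the number of primitive elements is φ(267248675520) = 69712601088.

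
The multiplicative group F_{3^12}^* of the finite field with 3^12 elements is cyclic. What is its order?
|F_{3^12}^*| = 531440

F_{3^12} has 3^12 = 531441 elements; its multiplicative group consists of all nonzero elements, so |F_{3^12}^*| = 531441 - 1 = 531440. (It is cyclic since any finite subgroup of the multiplicative group of a field is cyclic.)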